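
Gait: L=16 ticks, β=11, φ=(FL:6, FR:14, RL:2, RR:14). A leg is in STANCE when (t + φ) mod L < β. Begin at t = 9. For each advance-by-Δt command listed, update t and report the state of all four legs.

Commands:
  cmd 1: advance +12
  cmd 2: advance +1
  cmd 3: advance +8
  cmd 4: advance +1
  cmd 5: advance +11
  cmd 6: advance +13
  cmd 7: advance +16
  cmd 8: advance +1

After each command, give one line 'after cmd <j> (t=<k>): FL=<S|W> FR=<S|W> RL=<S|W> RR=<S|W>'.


start t=9: FL=W FR=S RL=W RR=S
cmd 1: advance +12 → t=21, phase=(11,3,7,3) → FL=W FR=S RL=S RR=S
cmd 2: advance +1 → t=22, phase=(12,4,8,4) → FL=W FR=S RL=S RR=S
cmd 3: advance +8 → t=30, phase=(4,12,0,12) → FL=S FR=W RL=S RR=W
cmd 4: advance +1 → t=31, phase=(5,13,1,13) → FL=S FR=W RL=S RR=W
cmd 5: advance +11 → t=42, phase=(0,8,12,8) → FL=S FR=S RL=W RR=S
cmd 6: advance +13 → t=55, phase=(13,5,9,5) → FL=W FR=S RL=S RR=S
cmd 7: advance +16 → t=71, phase=(13,5,9,5) → FL=W FR=S RL=S RR=S
cmd 8: advance +1 → t=72, phase=(14,6,10,6) → FL=W FR=S RL=S RR=S

after cmd 1 (t=21): FL=W FR=S RL=S RR=S
after cmd 2 (t=22): FL=W FR=S RL=S RR=S
after cmd 3 (t=30): FL=S FR=W RL=S RR=W
after cmd 4 (t=31): FL=S FR=W RL=S RR=W
after cmd 5 (t=42): FL=S FR=S RL=W RR=S
after cmd 6 (t=55): FL=W FR=S RL=S RR=S
after cmd 7 (t=71): FL=W FR=S RL=S RR=S
after cmd 8 (t=72): FL=W FR=S RL=S RR=S


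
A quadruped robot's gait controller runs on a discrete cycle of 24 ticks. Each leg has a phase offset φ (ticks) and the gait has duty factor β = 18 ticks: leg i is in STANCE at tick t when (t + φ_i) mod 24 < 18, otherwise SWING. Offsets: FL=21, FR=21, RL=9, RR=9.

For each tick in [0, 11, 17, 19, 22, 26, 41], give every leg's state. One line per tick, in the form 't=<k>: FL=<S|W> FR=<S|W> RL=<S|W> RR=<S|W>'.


t=0: FL=W FR=W RL=S RR=S
t=11: FL=S FR=S RL=W RR=W
t=17: FL=S FR=S RL=S RR=S
t=19: FL=S FR=S RL=S RR=S
t=22: FL=W FR=W RL=S RR=S
t=26: FL=W FR=W RL=S RR=S
t=41: FL=S FR=S RL=S RR=S

t=0: phase=(21,21,9,9) vs β=18 → FL=W FR=W RL=S RR=S
t=11: phase=(8,8,20,20) vs β=18 → FL=S FR=S RL=W RR=W
t=17: phase=(14,14,2,2) vs β=18 → FL=S FR=S RL=S RR=S
t=19: phase=(16,16,4,4) vs β=18 → FL=S FR=S RL=S RR=S
t=22: phase=(19,19,7,7) vs β=18 → FL=W FR=W RL=S RR=S
t=26: phase=(23,23,11,11) vs β=18 → FL=W FR=W RL=S RR=S
t=41: phase=(14,14,2,2) vs β=18 → FL=S FR=S RL=S RR=S


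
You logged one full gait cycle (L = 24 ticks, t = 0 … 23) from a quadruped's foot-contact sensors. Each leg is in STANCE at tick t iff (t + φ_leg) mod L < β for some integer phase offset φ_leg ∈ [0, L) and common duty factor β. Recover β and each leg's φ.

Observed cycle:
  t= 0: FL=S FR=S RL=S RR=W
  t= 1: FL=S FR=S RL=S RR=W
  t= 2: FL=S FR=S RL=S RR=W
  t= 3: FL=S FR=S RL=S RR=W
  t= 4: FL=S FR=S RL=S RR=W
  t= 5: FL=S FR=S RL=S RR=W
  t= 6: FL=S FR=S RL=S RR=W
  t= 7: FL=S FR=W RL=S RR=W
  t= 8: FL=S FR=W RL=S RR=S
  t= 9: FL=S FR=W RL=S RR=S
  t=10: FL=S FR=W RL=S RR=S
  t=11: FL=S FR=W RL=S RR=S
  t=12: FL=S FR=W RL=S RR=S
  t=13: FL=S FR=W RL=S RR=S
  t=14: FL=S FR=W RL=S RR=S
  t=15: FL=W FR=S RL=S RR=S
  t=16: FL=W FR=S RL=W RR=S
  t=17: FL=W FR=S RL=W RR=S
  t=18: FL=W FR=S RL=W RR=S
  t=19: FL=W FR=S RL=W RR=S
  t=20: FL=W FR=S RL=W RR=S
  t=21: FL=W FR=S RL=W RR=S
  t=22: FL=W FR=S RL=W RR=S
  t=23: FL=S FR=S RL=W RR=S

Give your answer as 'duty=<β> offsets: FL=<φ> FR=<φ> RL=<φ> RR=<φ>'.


duty β = stance ticks per leg = 16
FL: stance ticks = 16; W→S at t=23 → φ=1
FR: stance ticks = 16; W→S at t=15 → φ=9
RL: stance ticks = 16; W→S at t=0 → φ=0
RR: stance ticks = 16; W→S at t=8 → φ=16

duty=16 offsets: FL=1 FR=9 RL=0 RR=16


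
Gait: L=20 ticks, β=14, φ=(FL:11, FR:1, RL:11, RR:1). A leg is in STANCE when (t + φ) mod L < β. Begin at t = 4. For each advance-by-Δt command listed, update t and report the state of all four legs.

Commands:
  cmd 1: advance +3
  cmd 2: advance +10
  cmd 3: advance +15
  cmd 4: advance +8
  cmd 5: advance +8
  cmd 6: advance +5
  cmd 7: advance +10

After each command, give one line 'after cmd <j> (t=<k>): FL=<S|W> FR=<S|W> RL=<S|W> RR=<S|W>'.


after cmd 1 (t=7): FL=W FR=S RL=W RR=S
after cmd 2 (t=17): FL=S FR=W RL=S RR=W
after cmd 3 (t=32): FL=S FR=S RL=S RR=S
after cmd 4 (t=40): FL=S FR=S RL=S RR=S
after cmd 5 (t=48): FL=W FR=S RL=W RR=S
after cmd 6 (t=53): FL=S FR=W RL=S RR=W
after cmd 7 (t=63): FL=W FR=S RL=W RR=S

start t=4: FL=W FR=S RL=W RR=S
cmd 1: advance +3 → t=7, phase=(18,8,18,8) → FL=W FR=S RL=W RR=S
cmd 2: advance +10 → t=17, phase=(8,18,8,18) → FL=S FR=W RL=S RR=W
cmd 3: advance +15 → t=32, phase=(3,13,3,13) → FL=S FR=S RL=S RR=S
cmd 4: advance +8 → t=40, phase=(11,1,11,1) → FL=S FR=S RL=S RR=S
cmd 5: advance +8 → t=48, phase=(19,9,19,9) → FL=W FR=S RL=W RR=S
cmd 6: advance +5 → t=53, phase=(4,14,4,14) → FL=S FR=W RL=S RR=W
cmd 7: advance +10 → t=63, phase=(14,4,14,4) → FL=W FR=S RL=W RR=S


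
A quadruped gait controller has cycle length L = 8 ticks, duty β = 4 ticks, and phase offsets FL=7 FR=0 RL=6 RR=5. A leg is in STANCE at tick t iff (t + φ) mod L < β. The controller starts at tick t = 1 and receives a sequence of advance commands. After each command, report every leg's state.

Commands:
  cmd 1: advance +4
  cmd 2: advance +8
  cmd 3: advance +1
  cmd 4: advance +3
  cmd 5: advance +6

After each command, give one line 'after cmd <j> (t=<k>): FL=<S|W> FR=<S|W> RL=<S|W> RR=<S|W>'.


start t=1: FL=S FR=S RL=W RR=W
cmd 1: advance +4 → t=5, phase=(4,5,3,2) → FL=W FR=W RL=S RR=S
cmd 2: advance +8 → t=13, phase=(4,5,3,2) → FL=W FR=W RL=S RR=S
cmd 3: advance +1 → t=14, phase=(5,6,4,3) → FL=W FR=W RL=W RR=S
cmd 4: advance +3 → t=17, phase=(0,1,7,6) → FL=S FR=S RL=W RR=W
cmd 5: advance +6 → t=23, phase=(6,7,5,4) → FL=W FR=W RL=W RR=W

after cmd 1 (t=5): FL=W FR=W RL=S RR=S
after cmd 2 (t=13): FL=W FR=W RL=S RR=S
after cmd 3 (t=14): FL=W FR=W RL=W RR=S
after cmd 4 (t=17): FL=S FR=S RL=W RR=W
after cmd 5 (t=23): FL=W FR=W RL=W RR=W


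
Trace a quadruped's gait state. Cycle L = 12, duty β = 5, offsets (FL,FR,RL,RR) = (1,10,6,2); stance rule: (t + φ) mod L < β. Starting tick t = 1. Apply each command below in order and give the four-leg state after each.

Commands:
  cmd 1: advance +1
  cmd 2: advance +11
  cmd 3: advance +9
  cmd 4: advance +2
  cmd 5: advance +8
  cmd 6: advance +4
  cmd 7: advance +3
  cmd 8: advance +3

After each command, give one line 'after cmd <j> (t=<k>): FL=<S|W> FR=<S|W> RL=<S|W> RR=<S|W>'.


start t=1: FL=S FR=W RL=W RR=S
cmd 1: advance +1 → t=2, phase=(3,0,8,4) → FL=S FR=S RL=W RR=S
cmd 2: advance +11 → t=13, phase=(2,11,7,3) → FL=S FR=W RL=W RR=S
cmd 3: advance +9 → t=22, phase=(11,8,4,0) → FL=W FR=W RL=S RR=S
cmd 4: advance +2 → t=24, phase=(1,10,6,2) → FL=S FR=W RL=W RR=S
cmd 5: advance +8 → t=32, phase=(9,6,2,10) → FL=W FR=W RL=S RR=W
cmd 6: advance +4 → t=36, phase=(1,10,6,2) → FL=S FR=W RL=W RR=S
cmd 7: advance +3 → t=39, phase=(4,1,9,5) → FL=S FR=S RL=W RR=W
cmd 8: advance +3 → t=42, phase=(7,4,0,8) → FL=W FR=S RL=S RR=W

after cmd 1 (t=2): FL=S FR=S RL=W RR=S
after cmd 2 (t=13): FL=S FR=W RL=W RR=S
after cmd 3 (t=22): FL=W FR=W RL=S RR=S
after cmd 4 (t=24): FL=S FR=W RL=W RR=S
after cmd 5 (t=32): FL=W FR=W RL=S RR=W
after cmd 6 (t=36): FL=S FR=W RL=W RR=S
after cmd 7 (t=39): FL=S FR=S RL=W RR=W
after cmd 8 (t=42): FL=W FR=S RL=S RR=W


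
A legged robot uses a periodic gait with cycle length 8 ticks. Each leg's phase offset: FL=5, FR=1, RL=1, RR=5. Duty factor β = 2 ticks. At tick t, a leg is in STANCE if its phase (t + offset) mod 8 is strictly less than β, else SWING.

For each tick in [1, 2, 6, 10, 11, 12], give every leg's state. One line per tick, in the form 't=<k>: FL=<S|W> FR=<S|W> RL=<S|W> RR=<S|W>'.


t=1: FL=W FR=W RL=W RR=W
t=2: FL=W FR=W RL=W RR=W
t=6: FL=W FR=W RL=W RR=W
t=10: FL=W FR=W RL=W RR=W
t=11: FL=S FR=W RL=W RR=S
t=12: FL=S FR=W RL=W RR=S

t=1: phase=(6,2,2,6) vs β=2 → FL=W FR=W RL=W RR=W
t=2: phase=(7,3,3,7) vs β=2 → FL=W FR=W RL=W RR=W
t=6: phase=(3,7,7,3) vs β=2 → FL=W FR=W RL=W RR=W
t=10: phase=(7,3,3,7) vs β=2 → FL=W FR=W RL=W RR=W
t=11: phase=(0,4,4,0) vs β=2 → FL=S FR=W RL=W RR=S
t=12: phase=(1,5,5,1) vs β=2 → FL=S FR=W RL=W RR=S


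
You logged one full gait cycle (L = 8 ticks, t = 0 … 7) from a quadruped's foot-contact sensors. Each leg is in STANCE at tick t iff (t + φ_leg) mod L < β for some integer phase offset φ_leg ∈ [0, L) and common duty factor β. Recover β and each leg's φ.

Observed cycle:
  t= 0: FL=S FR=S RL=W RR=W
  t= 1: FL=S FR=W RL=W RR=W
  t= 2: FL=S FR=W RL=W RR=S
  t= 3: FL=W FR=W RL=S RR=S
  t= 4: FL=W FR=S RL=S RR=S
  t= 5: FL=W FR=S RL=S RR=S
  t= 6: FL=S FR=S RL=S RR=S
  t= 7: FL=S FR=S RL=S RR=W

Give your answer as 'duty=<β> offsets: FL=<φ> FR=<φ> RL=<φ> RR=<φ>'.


duty β = stance ticks per leg = 5
FL: stance ticks = 5; W→S at t=6 → φ=2
FR: stance ticks = 5; W→S at t=4 → φ=4
RL: stance ticks = 5; W→S at t=3 → φ=5
RR: stance ticks = 5; W→S at t=2 → φ=6

duty=5 offsets: FL=2 FR=4 RL=5 RR=6


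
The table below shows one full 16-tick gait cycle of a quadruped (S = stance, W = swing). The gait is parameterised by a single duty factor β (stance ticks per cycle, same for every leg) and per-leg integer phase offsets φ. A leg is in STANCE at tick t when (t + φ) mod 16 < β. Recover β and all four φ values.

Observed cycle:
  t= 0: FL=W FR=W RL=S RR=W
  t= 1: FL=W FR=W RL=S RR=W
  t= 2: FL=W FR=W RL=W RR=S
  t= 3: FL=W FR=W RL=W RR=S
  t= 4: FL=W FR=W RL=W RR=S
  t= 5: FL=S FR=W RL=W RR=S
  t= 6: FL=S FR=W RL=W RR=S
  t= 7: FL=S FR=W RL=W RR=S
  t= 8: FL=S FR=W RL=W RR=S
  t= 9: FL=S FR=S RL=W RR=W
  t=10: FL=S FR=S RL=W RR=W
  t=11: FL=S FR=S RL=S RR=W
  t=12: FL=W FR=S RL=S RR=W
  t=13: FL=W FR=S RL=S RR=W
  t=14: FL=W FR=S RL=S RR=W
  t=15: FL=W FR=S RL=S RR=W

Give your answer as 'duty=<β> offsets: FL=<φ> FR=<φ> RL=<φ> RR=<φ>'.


duty=7 offsets: FL=11 FR=7 RL=5 RR=14

duty β = stance ticks per leg = 7
FL: stance ticks = 7; W→S at t=5 → φ=11
FR: stance ticks = 7; W→S at t=9 → φ=7
RL: stance ticks = 7; W→S at t=11 → φ=5
RR: stance ticks = 7; W→S at t=2 → φ=14


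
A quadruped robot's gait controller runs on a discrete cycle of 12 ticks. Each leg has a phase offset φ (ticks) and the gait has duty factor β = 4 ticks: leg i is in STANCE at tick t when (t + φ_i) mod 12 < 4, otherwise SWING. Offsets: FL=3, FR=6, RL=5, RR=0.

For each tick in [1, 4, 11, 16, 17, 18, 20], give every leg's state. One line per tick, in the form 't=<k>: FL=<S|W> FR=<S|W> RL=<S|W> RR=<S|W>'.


t=1: FL=W FR=W RL=W RR=S
t=4: FL=W FR=W RL=W RR=W
t=11: FL=S FR=W RL=W RR=W
t=16: FL=W FR=W RL=W RR=W
t=17: FL=W FR=W RL=W RR=W
t=18: FL=W FR=S RL=W RR=W
t=20: FL=W FR=S RL=S RR=W

t=1: phase=(4,7,6,1) vs β=4 → FL=W FR=W RL=W RR=S
t=4: phase=(7,10,9,4) vs β=4 → FL=W FR=W RL=W RR=W
t=11: phase=(2,5,4,11) vs β=4 → FL=S FR=W RL=W RR=W
t=16: phase=(7,10,9,4) vs β=4 → FL=W FR=W RL=W RR=W
t=17: phase=(8,11,10,5) vs β=4 → FL=W FR=W RL=W RR=W
t=18: phase=(9,0,11,6) vs β=4 → FL=W FR=S RL=W RR=W
t=20: phase=(11,2,1,8) vs β=4 → FL=W FR=S RL=S RR=W


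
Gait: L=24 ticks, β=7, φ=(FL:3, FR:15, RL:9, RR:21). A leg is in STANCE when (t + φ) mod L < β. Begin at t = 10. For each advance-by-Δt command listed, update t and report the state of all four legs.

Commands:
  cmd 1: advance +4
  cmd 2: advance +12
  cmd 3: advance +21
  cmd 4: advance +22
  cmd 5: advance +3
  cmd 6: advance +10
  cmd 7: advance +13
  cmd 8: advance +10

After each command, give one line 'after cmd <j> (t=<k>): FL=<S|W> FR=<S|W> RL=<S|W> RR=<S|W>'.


start t=10: FL=W FR=S RL=W RR=W
cmd 1: advance +4 → t=14, phase=(17,5,23,11) → FL=W FR=S RL=W RR=W
cmd 2: advance +12 → t=26, phase=(5,17,11,23) → FL=S FR=W RL=W RR=W
cmd 3: advance +21 → t=47, phase=(2,14,8,20) → FL=S FR=W RL=W RR=W
cmd 4: advance +22 → t=69, phase=(0,12,6,18) → FL=S FR=W RL=S RR=W
cmd 5: advance +3 → t=72, phase=(3,15,9,21) → FL=S FR=W RL=W RR=W
cmd 6: advance +10 → t=82, phase=(13,1,19,7) → FL=W FR=S RL=W RR=W
cmd 7: advance +13 → t=95, phase=(2,14,8,20) → FL=S FR=W RL=W RR=W
cmd 8: advance +10 → t=105, phase=(12,0,18,6) → FL=W FR=S RL=W RR=S

after cmd 1 (t=14): FL=W FR=S RL=W RR=W
after cmd 2 (t=26): FL=S FR=W RL=W RR=W
after cmd 3 (t=47): FL=S FR=W RL=W RR=W
after cmd 4 (t=69): FL=S FR=W RL=S RR=W
after cmd 5 (t=72): FL=S FR=W RL=W RR=W
after cmd 6 (t=82): FL=W FR=S RL=W RR=W
after cmd 7 (t=95): FL=S FR=W RL=W RR=W
after cmd 8 (t=105): FL=W FR=S RL=W RR=S


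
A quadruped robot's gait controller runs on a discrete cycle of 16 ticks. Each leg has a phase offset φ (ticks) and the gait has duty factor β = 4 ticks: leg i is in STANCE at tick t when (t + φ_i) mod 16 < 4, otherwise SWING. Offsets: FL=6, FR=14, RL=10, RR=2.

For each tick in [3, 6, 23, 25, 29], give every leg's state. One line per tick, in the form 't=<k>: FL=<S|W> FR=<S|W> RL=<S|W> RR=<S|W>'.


t=3: phase=(9,1,13,5) vs β=4 → FL=W FR=S RL=W RR=W
t=6: phase=(12,4,0,8) vs β=4 → FL=W FR=W RL=S RR=W
t=23: phase=(13,5,1,9) vs β=4 → FL=W FR=W RL=S RR=W
t=25: phase=(15,7,3,11) vs β=4 → FL=W FR=W RL=S RR=W
t=29: phase=(3,11,7,15) vs β=4 → FL=S FR=W RL=W RR=W

t=3: FL=W FR=S RL=W RR=W
t=6: FL=W FR=W RL=S RR=W
t=23: FL=W FR=W RL=S RR=W
t=25: FL=W FR=W RL=S RR=W
t=29: FL=S FR=W RL=W RR=W


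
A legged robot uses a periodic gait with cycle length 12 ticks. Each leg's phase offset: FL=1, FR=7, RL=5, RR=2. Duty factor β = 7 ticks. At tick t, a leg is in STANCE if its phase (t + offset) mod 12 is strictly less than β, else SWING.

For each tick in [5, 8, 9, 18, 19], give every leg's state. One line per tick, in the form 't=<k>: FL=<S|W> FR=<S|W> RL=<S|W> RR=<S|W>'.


t=5: phase=(6,0,10,7) vs β=7 → FL=S FR=S RL=W RR=W
t=8: phase=(9,3,1,10) vs β=7 → FL=W FR=S RL=S RR=W
t=9: phase=(10,4,2,11) vs β=7 → FL=W FR=S RL=S RR=W
t=18: phase=(7,1,11,8) vs β=7 → FL=W FR=S RL=W RR=W
t=19: phase=(8,2,0,9) vs β=7 → FL=W FR=S RL=S RR=W

t=5: FL=S FR=S RL=W RR=W
t=8: FL=W FR=S RL=S RR=W
t=9: FL=W FR=S RL=S RR=W
t=18: FL=W FR=S RL=W RR=W
t=19: FL=W FR=S RL=S RR=W


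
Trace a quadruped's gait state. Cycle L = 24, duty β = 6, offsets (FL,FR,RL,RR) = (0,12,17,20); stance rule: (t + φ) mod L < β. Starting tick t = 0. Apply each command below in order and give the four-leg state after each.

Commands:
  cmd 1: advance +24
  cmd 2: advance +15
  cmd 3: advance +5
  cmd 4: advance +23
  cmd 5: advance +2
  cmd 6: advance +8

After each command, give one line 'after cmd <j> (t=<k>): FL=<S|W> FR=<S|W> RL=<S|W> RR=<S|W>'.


start t=0: FL=S FR=W RL=W RR=W
cmd 1: advance +24 → t=24, phase=(0,12,17,20) → FL=S FR=W RL=W RR=W
cmd 2: advance +15 → t=39, phase=(15,3,8,11) → FL=W FR=S RL=W RR=W
cmd 3: advance +5 → t=44, phase=(20,8,13,16) → FL=W FR=W RL=W RR=W
cmd 4: advance +23 → t=67, phase=(19,7,12,15) → FL=W FR=W RL=W RR=W
cmd 5: advance +2 → t=69, phase=(21,9,14,17) → FL=W FR=W RL=W RR=W
cmd 6: advance +8 → t=77, phase=(5,17,22,1) → FL=S FR=W RL=W RR=S

after cmd 1 (t=24): FL=S FR=W RL=W RR=W
after cmd 2 (t=39): FL=W FR=S RL=W RR=W
after cmd 3 (t=44): FL=W FR=W RL=W RR=W
after cmd 4 (t=67): FL=W FR=W RL=W RR=W
after cmd 5 (t=69): FL=W FR=W RL=W RR=W
after cmd 6 (t=77): FL=S FR=W RL=W RR=S


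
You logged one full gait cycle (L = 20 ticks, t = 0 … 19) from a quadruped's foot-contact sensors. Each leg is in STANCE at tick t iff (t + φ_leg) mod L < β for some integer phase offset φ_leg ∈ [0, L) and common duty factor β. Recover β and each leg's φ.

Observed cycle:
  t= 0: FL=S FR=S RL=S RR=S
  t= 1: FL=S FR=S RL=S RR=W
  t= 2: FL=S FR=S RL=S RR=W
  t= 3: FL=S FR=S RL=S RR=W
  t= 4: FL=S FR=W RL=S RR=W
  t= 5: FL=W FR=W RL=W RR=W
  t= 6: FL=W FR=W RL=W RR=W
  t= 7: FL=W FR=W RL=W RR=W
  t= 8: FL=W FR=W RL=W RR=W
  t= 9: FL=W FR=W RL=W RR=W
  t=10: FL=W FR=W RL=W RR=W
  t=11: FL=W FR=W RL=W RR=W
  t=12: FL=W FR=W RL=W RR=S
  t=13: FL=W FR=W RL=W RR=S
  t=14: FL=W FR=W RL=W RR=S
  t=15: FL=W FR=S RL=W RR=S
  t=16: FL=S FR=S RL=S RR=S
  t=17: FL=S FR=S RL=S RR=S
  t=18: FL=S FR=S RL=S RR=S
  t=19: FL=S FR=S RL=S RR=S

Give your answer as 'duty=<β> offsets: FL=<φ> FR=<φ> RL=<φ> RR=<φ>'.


duty β = stance ticks per leg = 9
FL: stance ticks = 9; W→S at t=16 → φ=4
FR: stance ticks = 9; W→S at t=15 → φ=5
RL: stance ticks = 9; W→S at t=16 → φ=4
RR: stance ticks = 9; W→S at t=12 → φ=8

duty=9 offsets: FL=4 FR=5 RL=4 RR=8


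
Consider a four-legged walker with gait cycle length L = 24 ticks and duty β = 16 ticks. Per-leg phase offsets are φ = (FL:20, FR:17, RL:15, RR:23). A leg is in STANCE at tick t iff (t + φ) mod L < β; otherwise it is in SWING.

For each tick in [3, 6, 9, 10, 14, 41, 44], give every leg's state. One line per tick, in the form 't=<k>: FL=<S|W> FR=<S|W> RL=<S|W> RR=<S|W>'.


t=3: phase=(23,20,18,2) vs β=16 → FL=W FR=W RL=W RR=S
t=6: phase=(2,23,21,5) vs β=16 → FL=S FR=W RL=W RR=S
t=9: phase=(5,2,0,8) vs β=16 → FL=S FR=S RL=S RR=S
t=10: phase=(6,3,1,9) vs β=16 → FL=S FR=S RL=S RR=S
t=14: phase=(10,7,5,13) vs β=16 → FL=S FR=S RL=S RR=S
t=41: phase=(13,10,8,16) vs β=16 → FL=S FR=S RL=S RR=W
t=44: phase=(16,13,11,19) vs β=16 → FL=W FR=S RL=S RR=W

t=3: FL=W FR=W RL=W RR=S
t=6: FL=S FR=W RL=W RR=S
t=9: FL=S FR=S RL=S RR=S
t=10: FL=S FR=S RL=S RR=S
t=14: FL=S FR=S RL=S RR=S
t=41: FL=S FR=S RL=S RR=W
t=44: FL=W FR=S RL=S RR=W


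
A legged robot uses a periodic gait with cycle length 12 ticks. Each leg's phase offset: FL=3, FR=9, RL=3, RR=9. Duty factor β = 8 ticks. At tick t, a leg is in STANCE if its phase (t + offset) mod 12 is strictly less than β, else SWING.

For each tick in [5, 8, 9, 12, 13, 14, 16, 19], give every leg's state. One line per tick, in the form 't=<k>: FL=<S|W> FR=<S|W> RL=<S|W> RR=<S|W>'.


t=5: phase=(8,2,8,2) vs β=8 → FL=W FR=S RL=W RR=S
t=8: phase=(11,5,11,5) vs β=8 → FL=W FR=S RL=W RR=S
t=9: phase=(0,6,0,6) vs β=8 → FL=S FR=S RL=S RR=S
t=12: phase=(3,9,3,9) vs β=8 → FL=S FR=W RL=S RR=W
t=13: phase=(4,10,4,10) vs β=8 → FL=S FR=W RL=S RR=W
t=14: phase=(5,11,5,11) vs β=8 → FL=S FR=W RL=S RR=W
t=16: phase=(7,1,7,1) vs β=8 → FL=S FR=S RL=S RR=S
t=19: phase=(10,4,10,4) vs β=8 → FL=W FR=S RL=W RR=S

t=5: FL=W FR=S RL=W RR=S
t=8: FL=W FR=S RL=W RR=S
t=9: FL=S FR=S RL=S RR=S
t=12: FL=S FR=W RL=S RR=W
t=13: FL=S FR=W RL=S RR=W
t=14: FL=S FR=W RL=S RR=W
t=16: FL=S FR=S RL=S RR=S
t=19: FL=W FR=S RL=W RR=S


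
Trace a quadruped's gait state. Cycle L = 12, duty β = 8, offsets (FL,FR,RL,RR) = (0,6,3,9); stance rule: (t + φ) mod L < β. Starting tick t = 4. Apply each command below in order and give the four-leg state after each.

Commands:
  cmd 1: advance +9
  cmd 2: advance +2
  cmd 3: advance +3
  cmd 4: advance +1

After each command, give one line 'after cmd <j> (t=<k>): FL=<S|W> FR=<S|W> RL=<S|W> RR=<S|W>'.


start t=4: FL=S FR=W RL=S RR=S
cmd 1: advance +9 → t=13, phase=(1,7,4,10) → FL=S FR=S RL=S RR=W
cmd 2: advance +2 → t=15, phase=(3,9,6,0) → FL=S FR=W RL=S RR=S
cmd 3: advance +3 → t=18, phase=(6,0,9,3) → FL=S FR=S RL=W RR=S
cmd 4: advance +1 → t=19, phase=(7,1,10,4) → FL=S FR=S RL=W RR=S

after cmd 1 (t=13): FL=S FR=S RL=S RR=W
after cmd 2 (t=15): FL=S FR=W RL=S RR=S
after cmd 3 (t=18): FL=S FR=S RL=W RR=S
after cmd 4 (t=19): FL=S FR=S RL=W RR=S


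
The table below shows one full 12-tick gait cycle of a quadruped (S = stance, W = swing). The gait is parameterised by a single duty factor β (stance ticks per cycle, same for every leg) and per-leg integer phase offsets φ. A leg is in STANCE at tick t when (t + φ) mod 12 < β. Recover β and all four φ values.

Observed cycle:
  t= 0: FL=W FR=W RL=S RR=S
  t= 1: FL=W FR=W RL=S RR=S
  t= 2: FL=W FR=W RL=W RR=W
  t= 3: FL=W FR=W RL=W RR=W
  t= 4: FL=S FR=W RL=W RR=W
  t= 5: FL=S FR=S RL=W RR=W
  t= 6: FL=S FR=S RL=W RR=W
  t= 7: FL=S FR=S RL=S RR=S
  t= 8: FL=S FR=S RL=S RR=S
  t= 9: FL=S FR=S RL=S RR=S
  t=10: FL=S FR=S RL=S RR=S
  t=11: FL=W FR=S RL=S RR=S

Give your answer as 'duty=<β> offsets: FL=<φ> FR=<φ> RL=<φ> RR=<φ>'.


duty β = stance ticks per leg = 7
FL: stance ticks = 7; W→S at t=4 → φ=8
FR: stance ticks = 7; W→S at t=5 → φ=7
RL: stance ticks = 7; W→S at t=7 → φ=5
RR: stance ticks = 7; W→S at t=7 → φ=5

duty=7 offsets: FL=8 FR=7 RL=5 RR=5


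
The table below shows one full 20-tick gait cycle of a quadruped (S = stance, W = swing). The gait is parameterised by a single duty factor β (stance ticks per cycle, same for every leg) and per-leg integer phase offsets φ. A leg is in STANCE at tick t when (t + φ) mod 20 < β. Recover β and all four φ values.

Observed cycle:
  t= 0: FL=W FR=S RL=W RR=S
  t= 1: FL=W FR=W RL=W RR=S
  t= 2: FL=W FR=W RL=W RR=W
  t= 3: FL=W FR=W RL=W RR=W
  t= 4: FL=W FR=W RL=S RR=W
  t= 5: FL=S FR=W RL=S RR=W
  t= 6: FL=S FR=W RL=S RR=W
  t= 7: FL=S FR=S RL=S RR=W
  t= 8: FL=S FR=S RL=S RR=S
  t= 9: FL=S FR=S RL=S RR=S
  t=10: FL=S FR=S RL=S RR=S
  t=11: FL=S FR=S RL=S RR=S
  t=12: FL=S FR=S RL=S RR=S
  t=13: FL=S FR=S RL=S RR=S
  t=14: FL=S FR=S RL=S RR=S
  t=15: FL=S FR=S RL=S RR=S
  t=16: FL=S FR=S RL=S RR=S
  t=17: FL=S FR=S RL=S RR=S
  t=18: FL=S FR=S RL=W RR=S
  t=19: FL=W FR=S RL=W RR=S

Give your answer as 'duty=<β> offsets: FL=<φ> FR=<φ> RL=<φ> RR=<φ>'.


duty β = stance ticks per leg = 14
FL: stance ticks = 14; W→S at t=5 → φ=15
FR: stance ticks = 14; W→S at t=7 → φ=13
RL: stance ticks = 14; W→S at t=4 → φ=16
RR: stance ticks = 14; W→S at t=8 → φ=12

duty=14 offsets: FL=15 FR=13 RL=16 RR=12


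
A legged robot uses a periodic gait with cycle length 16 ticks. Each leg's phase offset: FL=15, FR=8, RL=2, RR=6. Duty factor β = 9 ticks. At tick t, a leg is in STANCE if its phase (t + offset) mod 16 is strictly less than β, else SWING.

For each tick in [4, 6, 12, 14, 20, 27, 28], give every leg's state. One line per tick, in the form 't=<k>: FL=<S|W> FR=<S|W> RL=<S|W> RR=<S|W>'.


t=4: FL=S FR=W RL=S RR=W
t=6: FL=S FR=W RL=S RR=W
t=12: FL=W FR=S RL=W RR=S
t=14: FL=W FR=S RL=S RR=S
t=20: FL=S FR=W RL=S RR=W
t=27: FL=W FR=S RL=W RR=S
t=28: FL=W FR=S RL=W RR=S

t=4: phase=(3,12,6,10) vs β=9 → FL=S FR=W RL=S RR=W
t=6: phase=(5,14,8,12) vs β=9 → FL=S FR=W RL=S RR=W
t=12: phase=(11,4,14,2) vs β=9 → FL=W FR=S RL=W RR=S
t=14: phase=(13,6,0,4) vs β=9 → FL=W FR=S RL=S RR=S
t=20: phase=(3,12,6,10) vs β=9 → FL=S FR=W RL=S RR=W
t=27: phase=(10,3,13,1) vs β=9 → FL=W FR=S RL=W RR=S
t=28: phase=(11,4,14,2) vs β=9 → FL=W FR=S RL=W RR=S


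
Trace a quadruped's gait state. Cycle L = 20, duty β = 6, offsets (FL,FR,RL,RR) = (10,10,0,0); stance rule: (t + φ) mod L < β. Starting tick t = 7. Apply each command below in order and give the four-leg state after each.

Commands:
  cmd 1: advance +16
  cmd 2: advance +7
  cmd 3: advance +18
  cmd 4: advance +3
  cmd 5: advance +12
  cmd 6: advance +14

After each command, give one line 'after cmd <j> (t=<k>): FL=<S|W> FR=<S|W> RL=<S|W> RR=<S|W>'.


start t=7: FL=W FR=W RL=W RR=W
cmd 1: advance +16 → t=23, phase=(13,13,3,3) → FL=W FR=W RL=S RR=S
cmd 2: advance +7 → t=30, phase=(0,0,10,10) → FL=S FR=S RL=W RR=W
cmd 3: advance +18 → t=48, phase=(18,18,8,8) → FL=W FR=W RL=W RR=W
cmd 4: advance +3 → t=51, phase=(1,1,11,11) → FL=S FR=S RL=W RR=W
cmd 5: advance +12 → t=63, phase=(13,13,3,3) → FL=W FR=W RL=S RR=S
cmd 6: advance +14 → t=77, phase=(7,7,17,17) → FL=W FR=W RL=W RR=W

after cmd 1 (t=23): FL=W FR=W RL=S RR=S
after cmd 2 (t=30): FL=S FR=S RL=W RR=W
after cmd 3 (t=48): FL=W FR=W RL=W RR=W
after cmd 4 (t=51): FL=S FR=S RL=W RR=W
after cmd 5 (t=63): FL=W FR=W RL=S RR=S
after cmd 6 (t=77): FL=W FR=W RL=W RR=W


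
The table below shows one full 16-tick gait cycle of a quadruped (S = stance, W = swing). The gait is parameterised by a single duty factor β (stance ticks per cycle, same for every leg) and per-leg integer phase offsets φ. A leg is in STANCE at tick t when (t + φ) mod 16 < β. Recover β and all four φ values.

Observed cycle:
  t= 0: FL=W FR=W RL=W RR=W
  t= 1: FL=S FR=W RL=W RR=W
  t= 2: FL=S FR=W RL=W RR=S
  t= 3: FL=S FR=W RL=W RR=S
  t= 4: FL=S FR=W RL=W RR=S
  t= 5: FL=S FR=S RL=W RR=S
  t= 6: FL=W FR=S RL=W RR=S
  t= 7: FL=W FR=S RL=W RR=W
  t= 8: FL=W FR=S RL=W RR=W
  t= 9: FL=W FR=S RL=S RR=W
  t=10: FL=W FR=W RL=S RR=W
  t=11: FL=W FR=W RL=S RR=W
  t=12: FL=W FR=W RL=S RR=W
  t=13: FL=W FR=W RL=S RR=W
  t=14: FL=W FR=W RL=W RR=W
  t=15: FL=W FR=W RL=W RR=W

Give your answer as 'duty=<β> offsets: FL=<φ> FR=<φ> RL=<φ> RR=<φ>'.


duty=5 offsets: FL=15 FR=11 RL=7 RR=14

duty β = stance ticks per leg = 5
FL: stance ticks = 5; W→S at t=1 → φ=15
FR: stance ticks = 5; W→S at t=5 → φ=11
RL: stance ticks = 5; W→S at t=9 → φ=7
RR: stance ticks = 5; W→S at t=2 → φ=14


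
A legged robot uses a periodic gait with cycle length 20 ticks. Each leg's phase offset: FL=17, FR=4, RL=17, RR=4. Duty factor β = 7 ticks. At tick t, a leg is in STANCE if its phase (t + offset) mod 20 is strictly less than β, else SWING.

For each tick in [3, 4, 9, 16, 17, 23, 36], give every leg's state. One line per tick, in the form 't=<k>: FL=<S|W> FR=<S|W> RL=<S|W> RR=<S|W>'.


t=3: FL=S FR=W RL=S RR=W
t=4: FL=S FR=W RL=S RR=W
t=9: FL=S FR=W RL=S RR=W
t=16: FL=W FR=S RL=W RR=S
t=17: FL=W FR=S RL=W RR=S
t=23: FL=S FR=W RL=S RR=W
t=36: FL=W FR=S RL=W RR=S

t=3: phase=(0,7,0,7) vs β=7 → FL=S FR=W RL=S RR=W
t=4: phase=(1,8,1,8) vs β=7 → FL=S FR=W RL=S RR=W
t=9: phase=(6,13,6,13) vs β=7 → FL=S FR=W RL=S RR=W
t=16: phase=(13,0,13,0) vs β=7 → FL=W FR=S RL=W RR=S
t=17: phase=(14,1,14,1) vs β=7 → FL=W FR=S RL=W RR=S
t=23: phase=(0,7,0,7) vs β=7 → FL=S FR=W RL=S RR=W
t=36: phase=(13,0,13,0) vs β=7 → FL=W FR=S RL=W RR=S


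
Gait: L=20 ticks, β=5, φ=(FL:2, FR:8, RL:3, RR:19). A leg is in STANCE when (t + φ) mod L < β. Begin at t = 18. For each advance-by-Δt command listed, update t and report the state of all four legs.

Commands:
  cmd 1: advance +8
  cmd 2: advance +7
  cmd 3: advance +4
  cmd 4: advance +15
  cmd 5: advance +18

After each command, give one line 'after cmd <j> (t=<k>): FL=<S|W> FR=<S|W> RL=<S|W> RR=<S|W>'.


after cmd 1 (t=26): FL=W FR=W RL=W RR=W
after cmd 2 (t=33): FL=W FR=S RL=W RR=W
after cmd 3 (t=37): FL=W FR=W RL=S RR=W
after cmd 4 (t=52): FL=W FR=S RL=W RR=W
after cmd 5 (t=70): FL=W FR=W RL=W RR=W

start t=18: FL=S FR=W RL=S RR=W
cmd 1: advance +8 → t=26, phase=(8,14,9,5) → FL=W FR=W RL=W RR=W
cmd 2: advance +7 → t=33, phase=(15,1,16,12) → FL=W FR=S RL=W RR=W
cmd 3: advance +4 → t=37, phase=(19,5,0,16) → FL=W FR=W RL=S RR=W
cmd 4: advance +15 → t=52, phase=(14,0,15,11) → FL=W FR=S RL=W RR=W
cmd 5: advance +18 → t=70, phase=(12,18,13,9) → FL=W FR=W RL=W RR=W


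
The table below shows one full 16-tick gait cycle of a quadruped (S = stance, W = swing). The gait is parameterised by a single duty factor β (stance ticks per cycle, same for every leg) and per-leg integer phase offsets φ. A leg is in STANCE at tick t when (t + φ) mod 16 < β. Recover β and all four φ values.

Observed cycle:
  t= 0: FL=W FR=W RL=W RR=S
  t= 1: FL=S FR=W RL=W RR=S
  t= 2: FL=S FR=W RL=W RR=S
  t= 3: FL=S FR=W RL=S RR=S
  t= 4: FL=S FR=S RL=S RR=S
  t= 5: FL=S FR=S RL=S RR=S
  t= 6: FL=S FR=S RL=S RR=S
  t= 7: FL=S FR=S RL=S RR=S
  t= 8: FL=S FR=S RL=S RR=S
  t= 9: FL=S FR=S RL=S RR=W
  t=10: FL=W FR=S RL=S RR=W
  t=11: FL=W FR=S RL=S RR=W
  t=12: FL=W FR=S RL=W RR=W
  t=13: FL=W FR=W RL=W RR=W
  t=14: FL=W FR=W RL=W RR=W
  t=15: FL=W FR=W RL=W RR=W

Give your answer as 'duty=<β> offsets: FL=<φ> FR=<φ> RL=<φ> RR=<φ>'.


duty β = stance ticks per leg = 9
FL: stance ticks = 9; W→S at t=1 → φ=15
FR: stance ticks = 9; W→S at t=4 → φ=12
RL: stance ticks = 9; W→S at t=3 → φ=13
RR: stance ticks = 9; W→S at t=0 → φ=0

duty=9 offsets: FL=15 FR=12 RL=13 RR=0


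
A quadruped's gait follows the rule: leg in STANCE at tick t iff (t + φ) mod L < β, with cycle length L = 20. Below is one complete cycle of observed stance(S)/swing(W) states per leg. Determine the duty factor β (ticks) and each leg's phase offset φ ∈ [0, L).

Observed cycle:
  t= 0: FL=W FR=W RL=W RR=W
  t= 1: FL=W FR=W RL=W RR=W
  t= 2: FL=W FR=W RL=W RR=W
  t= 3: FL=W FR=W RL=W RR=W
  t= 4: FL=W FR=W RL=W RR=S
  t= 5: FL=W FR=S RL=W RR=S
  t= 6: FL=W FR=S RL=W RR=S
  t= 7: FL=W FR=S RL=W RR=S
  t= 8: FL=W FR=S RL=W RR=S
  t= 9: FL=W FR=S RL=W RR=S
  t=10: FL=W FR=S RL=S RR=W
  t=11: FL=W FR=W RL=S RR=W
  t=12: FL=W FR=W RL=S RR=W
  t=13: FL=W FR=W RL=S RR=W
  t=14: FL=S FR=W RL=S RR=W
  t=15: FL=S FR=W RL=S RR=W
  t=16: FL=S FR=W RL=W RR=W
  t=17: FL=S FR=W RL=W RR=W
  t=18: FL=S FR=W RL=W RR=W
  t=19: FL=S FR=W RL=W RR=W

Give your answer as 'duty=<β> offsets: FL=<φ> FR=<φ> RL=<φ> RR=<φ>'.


duty β = stance ticks per leg = 6
FL: stance ticks = 6; W→S at t=14 → φ=6
FR: stance ticks = 6; W→S at t=5 → φ=15
RL: stance ticks = 6; W→S at t=10 → φ=10
RR: stance ticks = 6; W→S at t=4 → φ=16

duty=6 offsets: FL=6 FR=15 RL=10 RR=16


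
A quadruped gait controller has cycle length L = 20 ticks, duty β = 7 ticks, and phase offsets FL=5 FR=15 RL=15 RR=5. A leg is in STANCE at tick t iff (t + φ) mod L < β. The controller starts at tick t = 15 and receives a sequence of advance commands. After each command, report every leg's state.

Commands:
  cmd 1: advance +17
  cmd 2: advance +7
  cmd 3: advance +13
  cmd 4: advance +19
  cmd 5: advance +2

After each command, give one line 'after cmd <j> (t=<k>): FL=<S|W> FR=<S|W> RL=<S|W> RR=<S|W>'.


after cmd 1 (t=32): FL=W FR=W RL=W RR=W
after cmd 2 (t=39): FL=S FR=W RL=W RR=S
after cmd 3 (t=52): FL=W FR=W RL=W RR=W
after cmd 4 (t=71): FL=W FR=S RL=S RR=W
after cmd 5 (t=73): FL=W FR=W RL=W RR=W

start t=15: FL=S FR=W RL=W RR=S
cmd 1: advance +17 → t=32, phase=(17,7,7,17) → FL=W FR=W RL=W RR=W
cmd 2: advance +7 → t=39, phase=(4,14,14,4) → FL=S FR=W RL=W RR=S
cmd 3: advance +13 → t=52, phase=(17,7,7,17) → FL=W FR=W RL=W RR=W
cmd 4: advance +19 → t=71, phase=(16,6,6,16) → FL=W FR=S RL=S RR=W
cmd 5: advance +2 → t=73, phase=(18,8,8,18) → FL=W FR=W RL=W RR=W


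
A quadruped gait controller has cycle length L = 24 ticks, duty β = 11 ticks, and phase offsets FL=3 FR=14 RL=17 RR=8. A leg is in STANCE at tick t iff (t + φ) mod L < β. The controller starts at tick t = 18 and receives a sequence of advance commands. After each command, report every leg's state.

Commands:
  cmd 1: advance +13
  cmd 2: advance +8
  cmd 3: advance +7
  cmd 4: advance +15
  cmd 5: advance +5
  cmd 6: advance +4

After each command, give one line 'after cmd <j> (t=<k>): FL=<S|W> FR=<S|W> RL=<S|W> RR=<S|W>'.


after cmd 1 (t=31): FL=S FR=W RL=S RR=W
after cmd 2 (t=39): FL=W FR=S RL=S RR=W
after cmd 3 (t=46): FL=S FR=W RL=W RR=S
after cmd 4 (t=61): FL=W FR=S RL=S RR=W
after cmd 5 (t=66): FL=W FR=S RL=W RR=S
after cmd 6 (t=70): FL=S FR=W RL=W RR=S

start t=18: FL=W FR=S RL=W RR=S
cmd 1: advance +13 → t=31, phase=(10,21,0,15) → FL=S FR=W RL=S RR=W
cmd 2: advance +8 → t=39, phase=(18,5,8,23) → FL=W FR=S RL=S RR=W
cmd 3: advance +7 → t=46, phase=(1,12,15,6) → FL=S FR=W RL=W RR=S
cmd 4: advance +15 → t=61, phase=(16,3,6,21) → FL=W FR=S RL=S RR=W
cmd 5: advance +5 → t=66, phase=(21,8,11,2) → FL=W FR=S RL=W RR=S
cmd 6: advance +4 → t=70, phase=(1,12,15,6) → FL=S FR=W RL=W RR=S


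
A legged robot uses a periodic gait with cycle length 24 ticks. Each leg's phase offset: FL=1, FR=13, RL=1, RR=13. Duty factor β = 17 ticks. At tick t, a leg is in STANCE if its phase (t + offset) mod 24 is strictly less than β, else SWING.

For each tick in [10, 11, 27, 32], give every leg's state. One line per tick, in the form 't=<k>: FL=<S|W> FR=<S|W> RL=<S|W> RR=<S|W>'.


t=10: FL=S FR=W RL=S RR=W
t=11: FL=S FR=S RL=S RR=S
t=27: FL=S FR=S RL=S RR=S
t=32: FL=S FR=W RL=S RR=W

t=10: phase=(11,23,11,23) vs β=17 → FL=S FR=W RL=S RR=W
t=11: phase=(12,0,12,0) vs β=17 → FL=S FR=S RL=S RR=S
t=27: phase=(4,16,4,16) vs β=17 → FL=S FR=S RL=S RR=S
t=32: phase=(9,21,9,21) vs β=17 → FL=S FR=W RL=S RR=W


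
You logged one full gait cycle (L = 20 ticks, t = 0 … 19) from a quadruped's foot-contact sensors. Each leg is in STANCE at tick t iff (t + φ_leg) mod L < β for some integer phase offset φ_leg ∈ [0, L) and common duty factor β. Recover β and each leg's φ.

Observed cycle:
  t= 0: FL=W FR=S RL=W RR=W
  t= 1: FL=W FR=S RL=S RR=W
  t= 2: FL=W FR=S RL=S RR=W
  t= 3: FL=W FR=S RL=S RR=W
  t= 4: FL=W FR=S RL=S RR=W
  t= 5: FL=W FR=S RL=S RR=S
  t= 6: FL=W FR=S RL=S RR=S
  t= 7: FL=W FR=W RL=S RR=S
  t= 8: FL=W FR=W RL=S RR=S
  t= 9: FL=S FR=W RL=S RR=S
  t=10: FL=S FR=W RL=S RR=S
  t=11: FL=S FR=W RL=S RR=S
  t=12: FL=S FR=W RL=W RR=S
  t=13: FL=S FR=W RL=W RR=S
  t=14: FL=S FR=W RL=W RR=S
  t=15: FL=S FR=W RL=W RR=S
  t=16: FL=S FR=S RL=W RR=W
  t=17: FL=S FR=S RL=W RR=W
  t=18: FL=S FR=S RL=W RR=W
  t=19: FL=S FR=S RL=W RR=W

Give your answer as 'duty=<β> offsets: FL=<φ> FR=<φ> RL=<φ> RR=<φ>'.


duty=11 offsets: FL=11 FR=4 RL=19 RR=15

duty β = stance ticks per leg = 11
FL: stance ticks = 11; W→S at t=9 → φ=11
FR: stance ticks = 11; W→S at t=16 → φ=4
RL: stance ticks = 11; W→S at t=1 → φ=19
RR: stance ticks = 11; W→S at t=5 → φ=15


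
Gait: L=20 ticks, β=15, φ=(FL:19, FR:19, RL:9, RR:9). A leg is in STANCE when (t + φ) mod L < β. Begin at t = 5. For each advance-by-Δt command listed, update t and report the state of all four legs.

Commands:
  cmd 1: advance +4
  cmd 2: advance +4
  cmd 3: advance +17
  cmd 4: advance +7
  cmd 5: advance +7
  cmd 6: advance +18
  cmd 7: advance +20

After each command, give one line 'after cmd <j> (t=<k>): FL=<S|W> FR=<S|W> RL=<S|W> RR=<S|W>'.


after cmd 1 (t=9): FL=S FR=S RL=W RR=W
after cmd 2 (t=13): FL=S FR=S RL=S RR=S
after cmd 3 (t=30): FL=S FR=S RL=W RR=W
after cmd 4 (t=37): FL=W FR=W RL=S RR=S
after cmd 5 (t=44): FL=S FR=S RL=S RR=S
after cmd 6 (t=62): FL=S FR=S RL=S RR=S
after cmd 7 (t=82): FL=S FR=S RL=S RR=S

start t=5: FL=S FR=S RL=S RR=S
cmd 1: advance +4 → t=9, phase=(8,8,18,18) → FL=S FR=S RL=W RR=W
cmd 2: advance +4 → t=13, phase=(12,12,2,2) → FL=S FR=S RL=S RR=S
cmd 3: advance +17 → t=30, phase=(9,9,19,19) → FL=S FR=S RL=W RR=W
cmd 4: advance +7 → t=37, phase=(16,16,6,6) → FL=W FR=W RL=S RR=S
cmd 5: advance +7 → t=44, phase=(3,3,13,13) → FL=S FR=S RL=S RR=S
cmd 6: advance +18 → t=62, phase=(1,1,11,11) → FL=S FR=S RL=S RR=S
cmd 7: advance +20 → t=82, phase=(1,1,11,11) → FL=S FR=S RL=S RR=S


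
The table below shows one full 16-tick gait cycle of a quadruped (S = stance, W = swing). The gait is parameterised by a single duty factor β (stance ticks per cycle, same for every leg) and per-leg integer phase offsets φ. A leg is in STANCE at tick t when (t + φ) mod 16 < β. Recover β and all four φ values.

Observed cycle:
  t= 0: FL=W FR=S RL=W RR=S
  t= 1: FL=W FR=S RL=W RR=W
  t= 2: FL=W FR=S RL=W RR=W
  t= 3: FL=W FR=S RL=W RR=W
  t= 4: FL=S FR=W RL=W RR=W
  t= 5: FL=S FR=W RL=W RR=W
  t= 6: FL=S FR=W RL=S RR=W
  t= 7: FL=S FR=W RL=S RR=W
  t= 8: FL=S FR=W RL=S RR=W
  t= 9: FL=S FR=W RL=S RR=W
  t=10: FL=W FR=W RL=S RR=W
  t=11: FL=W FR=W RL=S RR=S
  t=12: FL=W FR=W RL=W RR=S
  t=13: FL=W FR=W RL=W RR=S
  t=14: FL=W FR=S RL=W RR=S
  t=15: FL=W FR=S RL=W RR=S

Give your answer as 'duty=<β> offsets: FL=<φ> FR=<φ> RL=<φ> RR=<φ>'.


duty β = stance ticks per leg = 6
FL: stance ticks = 6; W→S at t=4 → φ=12
FR: stance ticks = 6; W→S at t=14 → φ=2
RL: stance ticks = 6; W→S at t=6 → φ=10
RR: stance ticks = 6; W→S at t=11 → φ=5

duty=6 offsets: FL=12 FR=2 RL=10 RR=5


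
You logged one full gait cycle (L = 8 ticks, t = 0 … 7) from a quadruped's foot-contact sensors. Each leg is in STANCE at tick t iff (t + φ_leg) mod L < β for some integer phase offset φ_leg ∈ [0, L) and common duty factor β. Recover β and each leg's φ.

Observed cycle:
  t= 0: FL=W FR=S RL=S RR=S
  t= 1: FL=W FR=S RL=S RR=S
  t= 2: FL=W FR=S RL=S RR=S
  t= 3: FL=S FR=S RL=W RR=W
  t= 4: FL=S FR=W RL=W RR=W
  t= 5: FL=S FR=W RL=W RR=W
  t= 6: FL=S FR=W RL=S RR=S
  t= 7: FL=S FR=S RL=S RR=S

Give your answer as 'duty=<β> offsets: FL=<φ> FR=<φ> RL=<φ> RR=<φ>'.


duty β = stance ticks per leg = 5
FL: stance ticks = 5; W→S at t=3 → φ=5
FR: stance ticks = 5; W→S at t=7 → φ=1
RL: stance ticks = 5; W→S at t=6 → φ=2
RR: stance ticks = 5; W→S at t=6 → φ=2

duty=5 offsets: FL=5 FR=1 RL=2 RR=2


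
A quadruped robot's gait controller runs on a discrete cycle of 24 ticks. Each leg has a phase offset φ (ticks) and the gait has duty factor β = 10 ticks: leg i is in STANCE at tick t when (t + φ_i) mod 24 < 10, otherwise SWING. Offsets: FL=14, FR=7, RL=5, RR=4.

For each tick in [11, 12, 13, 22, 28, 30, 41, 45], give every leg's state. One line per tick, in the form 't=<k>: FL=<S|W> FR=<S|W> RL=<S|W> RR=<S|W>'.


t=11: phase=(1,18,16,15) vs β=10 → FL=S FR=W RL=W RR=W
t=12: phase=(2,19,17,16) vs β=10 → FL=S FR=W RL=W RR=W
t=13: phase=(3,20,18,17) vs β=10 → FL=S FR=W RL=W RR=W
t=22: phase=(12,5,3,2) vs β=10 → FL=W FR=S RL=S RR=S
t=28: phase=(18,11,9,8) vs β=10 → FL=W FR=W RL=S RR=S
t=30: phase=(20,13,11,10) vs β=10 → FL=W FR=W RL=W RR=W
t=41: phase=(7,0,22,21) vs β=10 → FL=S FR=S RL=W RR=W
t=45: phase=(11,4,2,1) vs β=10 → FL=W FR=S RL=S RR=S

t=11: FL=S FR=W RL=W RR=W
t=12: FL=S FR=W RL=W RR=W
t=13: FL=S FR=W RL=W RR=W
t=22: FL=W FR=S RL=S RR=S
t=28: FL=W FR=W RL=S RR=S
t=30: FL=W FR=W RL=W RR=W
t=41: FL=S FR=S RL=W RR=W
t=45: FL=W FR=S RL=S RR=S


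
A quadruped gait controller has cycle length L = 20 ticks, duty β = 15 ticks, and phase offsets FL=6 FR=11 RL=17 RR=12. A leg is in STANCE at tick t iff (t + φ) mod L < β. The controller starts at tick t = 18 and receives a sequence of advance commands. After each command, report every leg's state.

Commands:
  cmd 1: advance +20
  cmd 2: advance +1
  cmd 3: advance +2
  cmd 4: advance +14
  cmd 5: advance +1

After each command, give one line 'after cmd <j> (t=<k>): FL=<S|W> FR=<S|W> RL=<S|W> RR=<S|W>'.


start t=18: FL=S FR=S RL=W RR=S
cmd 1: advance +20 → t=38, phase=(4,9,15,10) → FL=S FR=S RL=W RR=S
cmd 2: advance +1 → t=39, phase=(5,10,16,11) → FL=S FR=S RL=W RR=S
cmd 3: advance +2 → t=41, phase=(7,12,18,13) → FL=S FR=S RL=W RR=S
cmd 4: advance +14 → t=55, phase=(1,6,12,7) → FL=S FR=S RL=S RR=S
cmd 5: advance +1 → t=56, phase=(2,7,13,8) → FL=S FR=S RL=S RR=S

after cmd 1 (t=38): FL=S FR=S RL=W RR=S
after cmd 2 (t=39): FL=S FR=S RL=W RR=S
after cmd 3 (t=41): FL=S FR=S RL=W RR=S
after cmd 4 (t=55): FL=S FR=S RL=S RR=S
after cmd 5 (t=56): FL=S FR=S RL=S RR=S


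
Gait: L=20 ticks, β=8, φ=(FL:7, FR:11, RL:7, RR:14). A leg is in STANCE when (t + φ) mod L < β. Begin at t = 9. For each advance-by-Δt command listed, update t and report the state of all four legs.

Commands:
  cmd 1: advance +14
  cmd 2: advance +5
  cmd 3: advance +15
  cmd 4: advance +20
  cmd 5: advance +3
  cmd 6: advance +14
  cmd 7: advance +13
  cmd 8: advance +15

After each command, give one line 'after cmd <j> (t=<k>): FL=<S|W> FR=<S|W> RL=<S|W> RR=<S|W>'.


start t=9: FL=W FR=S RL=W RR=S
cmd 1: advance +14 → t=23, phase=(10,14,10,17) → FL=W FR=W RL=W RR=W
cmd 2: advance +5 → t=28, phase=(15,19,15,2) → FL=W FR=W RL=W RR=S
cmd 3: advance +15 → t=43, phase=(10,14,10,17) → FL=W FR=W RL=W RR=W
cmd 4: advance +20 → t=63, phase=(10,14,10,17) → FL=W FR=W RL=W RR=W
cmd 5: advance +3 → t=66, phase=(13,17,13,0) → FL=W FR=W RL=W RR=S
cmd 6: advance +14 → t=80, phase=(7,11,7,14) → FL=S FR=W RL=S RR=W
cmd 7: advance +13 → t=93, phase=(0,4,0,7) → FL=S FR=S RL=S RR=S
cmd 8: advance +15 → t=108, phase=(15,19,15,2) → FL=W FR=W RL=W RR=S

after cmd 1 (t=23): FL=W FR=W RL=W RR=W
after cmd 2 (t=28): FL=W FR=W RL=W RR=S
after cmd 3 (t=43): FL=W FR=W RL=W RR=W
after cmd 4 (t=63): FL=W FR=W RL=W RR=W
after cmd 5 (t=66): FL=W FR=W RL=W RR=S
after cmd 6 (t=80): FL=S FR=W RL=S RR=W
after cmd 7 (t=93): FL=S FR=S RL=S RR=S
after cmd 8 (t=108): FL=W FR=W RL=W RR=S


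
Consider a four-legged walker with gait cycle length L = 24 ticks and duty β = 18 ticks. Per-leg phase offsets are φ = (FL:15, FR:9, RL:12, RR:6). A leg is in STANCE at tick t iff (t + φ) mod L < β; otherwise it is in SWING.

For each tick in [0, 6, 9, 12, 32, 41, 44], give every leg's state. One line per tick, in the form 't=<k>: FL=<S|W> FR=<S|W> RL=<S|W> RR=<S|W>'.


t=0: phase=(15,9,12,6) vs β=18 → FL=S FR=S RL=S RR=S
t=6: phase=(21,15,18,12) vs β=18 → FL=W FR=S RL=W RR=S
t=9: phase=(0,18,21,15) vs β=18 → FL=S FR=W RL=W RR=S
t=12: phase=(3,21,0,18) vs β=18 → FL=S FR=W RL=S RR=W
t=32: phase=(23,17,20,14) vs β=18 → FL=W FR=S RL=W RR=S
t=41: phase=(8,2,5,23) vs β=18 → FL=S FR=S RL=S RR=W
t=44: phase=(11,5,8,2) vs β=18 → FL=S FR=S RL=S RR=S

t=0: FL=S FR=S RL=S RR=S
t=6: FL=W FR=S RL=W RR=S
t=9: FL=S FR=W RL=W RR=S
t=12: FL=S FR=W RL=S RR=W
t=32: FL=W FR=S RL=W RR=S
t=41: FL=S FR=S RL=S RR=W
t=44: FL=S FR=S RL=S RR=S
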